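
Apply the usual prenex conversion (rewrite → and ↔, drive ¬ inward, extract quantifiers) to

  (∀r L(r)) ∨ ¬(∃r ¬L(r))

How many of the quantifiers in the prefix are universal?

Push ¬ through the quantifiers and connectives to reach negation normal form:
  (∀r L(r)) ∨ (∀r L(r))
Give each quantifier a distinct variable: r↦t.
  (∀r L(r)) ∨ (∀t L(t))
Finally move all quantifiers to the prefix:
  ∀r ∀t (L(r) ∨ L(t))
The prefix is ∀r ∀t: 2 universal, 0 existential.

2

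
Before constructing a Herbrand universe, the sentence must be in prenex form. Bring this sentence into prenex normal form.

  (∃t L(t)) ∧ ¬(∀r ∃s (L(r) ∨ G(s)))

Move each ¬ inward, flipping quantifiers it crosses:
  (∃t L(t)) ∧ (∃r ∀s (¬L(r) ∧ ¬G(s)))
All bound variables are already distinct, so no renaming is needed.
Pull the quantifiers to the front (each side's bound variable is not free in the other side):
  ∃t ∃r ∀s (L(t) ∧ ¬L(r) ∧ ¬G(s))

∃t ∃r ∀s (L(t) ∧ ¬L(r) ∧ ¬G(s))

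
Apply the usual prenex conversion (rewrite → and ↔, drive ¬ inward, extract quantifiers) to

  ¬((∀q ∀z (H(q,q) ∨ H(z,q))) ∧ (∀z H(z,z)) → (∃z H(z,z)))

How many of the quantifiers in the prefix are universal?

First replace A → B with ¬A ∨ B.
  ¬(¬((∀q ∀z (H(q,q) ∨ H(z,q))) ∧ (∀z H(z,z))) ∨ (∃z H(z,z)))
Drive negations inward (¬∀x A ≡ ∃x ¬A, ¬∃x A ≡ ∀x ¬A, De Morgan for ∧/∨):
  (∀q ∀z (H(q,q) ∨ H(z,q))) ∧ (∀z H(z,z)) ∧ (∀z ¬H(z,z))
Give each quantifier a distinct variable: z↦r, z↦c.
  (∀q ∀z (H(q,q) ∨ H(z,q))) ∧ (∀r H(r,r)) ∧ (∀c ¬H(c,c))
Extract every quantifier outward, since the variables are now distinct and don't occur free across branches:
  ∀q ∀z ∀r ∀c ((H(q,q) ∨ H(z,q)) ∧ H(r,r) ∧ ¬H(c,c))
The prefix is ∀q ∀z ∀r ∀c: 4 universal, 0 existential.

4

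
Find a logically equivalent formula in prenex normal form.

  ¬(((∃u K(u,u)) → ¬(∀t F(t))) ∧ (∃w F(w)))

∃u ∀t ∀w (K(u,u) ∧ F(t) ∨ ¬F(w))

Rewrite implications/biconditionals: A → B as ¬A ∨ B.
  ¬((¬(∃u K(u,u)) ∨ ¬(∀t F(t))) ∧ (∃w F(w)))
Drive negations inward (¬∀x A ≡ ∃x ¬A, ¬∃x A ≡ ∀x ¬A, De Morgan for ∧/∨):
  (∃u K(u,u)) ∧ (∀t F(t)) ∨ (∀w ¬F(w))
Finally move all quantifiers to the prefix:
  ∃u ∀t ∀w (K(u,u) ∧ F(t) ∨ ¬F(w))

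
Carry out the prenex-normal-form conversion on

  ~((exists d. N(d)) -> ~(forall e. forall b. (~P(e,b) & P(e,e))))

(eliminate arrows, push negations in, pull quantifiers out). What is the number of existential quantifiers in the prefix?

Rewrite implications/biconditionals: A → B as ¬A ∨ B.
  ~(~(exists d. N(d)) | ~(forall e. forall b. (~P(e,b) & P(e,e))))
Move each ¬ inward, flipping quantifiers it crosses:
  (exists d. N(d)) & (forall e. forall b. (~P(e,b) & P(e,e)))
Finally move all quantifiers to the prefix:
  exists d. forall e. forall b. (N(d) & ~P(e,b) & P(e,e))
The prefix is exists d forall e forall b: 2 universal, 1 existential.

1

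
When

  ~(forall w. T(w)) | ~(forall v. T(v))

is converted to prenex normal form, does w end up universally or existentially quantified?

Drive negations inward (¬∀x A ≡ ∃x ¬A, ¬∃x A ≡ ∀x ¬A, De Morgan for ∧/∨):
  (exists w. ~T(w)) | (exists v. ~T(v))
All bound variables are already distinct, so no renaming is needed.
Extract every quantifier outward, since the variables are now distinct and don't occur free across branches:
  exists w. exists v. (~T(w) | ~T(v))
The quantifier forall w sits under an odd number of negations, so it flips to exists w.

existential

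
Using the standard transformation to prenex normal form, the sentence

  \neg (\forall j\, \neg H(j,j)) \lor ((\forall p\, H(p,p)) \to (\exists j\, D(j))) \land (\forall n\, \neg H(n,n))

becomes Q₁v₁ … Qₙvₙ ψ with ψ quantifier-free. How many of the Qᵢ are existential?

3

Rewrite implications/biconditionals: A → B as ¬A ∨ B.
  \neg (\forall j\, \neg H(j,j)) \lor (\neg (\forall p\, H(p,p)) \lor (\exists j\, D(j))) \land (\forall n\, \neg H(n,n))
Push ¬ through the quantifiers and connectives to reach negation normal form:
  (\exists j\, H(j,j)) \lor ((\exists p\, \neg H(p,p)) \lor (\exists j\, D(j))) \land (\forall n\, \neg H(n,n))
Standardize variables apart so no two quantifiers bind the same name: j↦r.
  (\exists j\, H(j,j)) \lor ((\exists p\, \neg H(p,p)) \lor (\exists r\, D(r))) \land (\forall n\, \neg H(n,n))
Pull the quantifiers to the front (each side's bound variable is not free in the other side):
  \exists j\, \exists p\, \exists r\, \forall n\, (H(j,j) \lor (\neg H(p,p) \lor D(r)) \land \neg H(n,n))
The prefix is \exists j \exists p \exists r \forall n: 1 universal, 3 existential.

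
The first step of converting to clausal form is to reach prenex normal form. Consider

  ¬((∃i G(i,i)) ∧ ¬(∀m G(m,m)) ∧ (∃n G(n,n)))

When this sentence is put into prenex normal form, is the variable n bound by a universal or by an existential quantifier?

Drive negations inward (¬∀x A ≡ ∃x ¬A, ¬∃x A ≡ ∀x ¬A, De Morgan for ∧/∨):
  (∀i ¬G(i,i)) ∨ (∀m G(m,m)) ∨ (∀n ¬G(n,n))
All bound variables are already distinct, so no renaming is needed.
Extract every quantifier outward, since the variables are now distinct and don't occur free across branches:
  ∀i ∀m ∀n (¬G(i,i) ∨ G(m,m) ∨ ¬G(n,n))
The quantifier ∃n sits under an odd number of negations, so it flips to ∀n.

universal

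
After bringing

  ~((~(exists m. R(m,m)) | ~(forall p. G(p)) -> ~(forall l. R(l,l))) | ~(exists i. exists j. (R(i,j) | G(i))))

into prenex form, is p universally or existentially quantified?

existential

First replace A → B with ¬A ∨ B.
  ~(~(~(exists m. R(m,m)) | ~(forall p. G(p))) | ~(forall l. R(l,l)) | ~(exists i. exists j. (R(i,j) | G(i))))
Drive negations inward (¬∀x A ≡ ∃x ¬A, ¬∃x A ≡ ∀x ¬A, De Morgan for ∧/∨):
  ((forall m. ~R(m,m)) | (exists p. ~G(p))) & (forall l. R(l,l)) & (exists i. exists j. (R(i,j) | G(i)))
Pull the quantifiers to the front (each side's bound variable is not free in the other side):
  forall m. exists p. forall l. exists i. exists j. ((~R(m,m) | ~G(p)) & R(l,l) & (R(i,j) | G(i)))
The quantifier forall p sits under an odd number of negations (counting the antecedent side of each →), so it flips to exists p.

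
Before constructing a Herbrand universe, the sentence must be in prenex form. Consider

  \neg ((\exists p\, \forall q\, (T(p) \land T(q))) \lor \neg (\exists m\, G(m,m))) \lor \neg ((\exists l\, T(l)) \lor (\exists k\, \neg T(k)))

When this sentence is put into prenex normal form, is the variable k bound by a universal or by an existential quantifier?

universal

Drive negations inward (¬∀x A ≡ ∃x ¬A, ¬∃x A ≡ ∀x ¬A, De Morgan for ∧/∨):
  (\forall p\, \exists q\, (\neg T(p) \lor \neg T(q))) \land (\exists m\, G(m,m)) \lor (\forall l\, \neg T(l)) \land (\forall k\, T(k))
All bound variables are already distinct, so no renaming is needed.
Extract every quantifier outward, since the variables are now distinct and don't occur free across branches:
  \forall p\, \exists q\, \exists m\, \forall l\, \forall k\, ((\neg T(p) \lor \neg T(q)) \land G(m,m) \lor \neg T(l) \land T(k))
The quantifier \exists k sits under an odd number of negations, so it flips to \forall k.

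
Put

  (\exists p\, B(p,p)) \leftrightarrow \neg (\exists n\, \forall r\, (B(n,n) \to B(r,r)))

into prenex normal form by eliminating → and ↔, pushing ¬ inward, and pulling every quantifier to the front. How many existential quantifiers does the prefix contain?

3

First replace A → B with ¬A ∨ B; A ↔ B as (¬A ∨ B) ∧ (¬B ∨ A).
  (\neg (\exists p\, B(p,p)) \lor \neg (\exists n\, \forall r\, (\neg B(n,n) \lor B(r,r)))) \land (\neg \neg (\exists n\, \forall r\, (\neg B(n,n) \lor B(r,r))) \lor (\exists p\, B(p,p)))
Drive negations inward (¬∀x A ≡ ∃x ¬A, ¬∃x A ≡ ∀x ¬A, De Morgan for ∧/∨):
  ((\forall p\, \neg B(p,p)) \lor (\forall n\, \exists r\, (B(n,n) \land \neg B(r,r)))) \land ((\exists n\, \forall r\, (\neg B(n,n) \lor B(r,r))) \lor (\exists p\, B(p,p)))
Standardize variables apart so no two quantifiers bind the same name: n↦v1, r↦z, p↦c.
  ((\forall p\, \neg B(p,p)) \lor (\forall n\, \exists r\, (B(n,n) \land \neg B(r,r)))) \land ((\exists v1\, \forall z\, (\neg B(v1,v1) \lor B(z,z))) \lor (\exists c\, B(c,c)))
Pull the quantifiers to the front (each side's bound variable is not free in the other side):
  \forall p\, \forall n\, \exists r\, \exists v1\, \forall z\, \exists c\, ((\neg B(p,p) \lor B(n,n) \land \neg B(r,r)) \land (\neg B(v1,v1) \lor B(z,z) \lor B(c,c)))
The prefix is \forall p \forall n \exists r \exists v1 \forall z \exists c: 3 universal, 3 existential.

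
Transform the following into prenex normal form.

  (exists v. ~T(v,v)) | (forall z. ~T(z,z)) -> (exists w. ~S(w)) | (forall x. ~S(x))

Rewrite implications/biconditionals: A → B as ¬A ∨ B.
  ~((exists v. ~T(v,v)) | (forall z. ~T(z,z))) | (exists w. ~S(w)) | (forall x. ~S(x))
Push ¬ through the quantifiers and connectives to reach negation normal form:
  (forall v. T(v,v)) & (exists z. T(z,z)) | (exists w. ~S(w)) | (forall x. ~S(x))
Extract every quantifier outward, since the variables are now distinct and don't occur free across branches:
  forall v. exists z. exists w. forall x. (T(v,v) & T(z,z) | ~S(w) | ~S(x))

forall v. exists z. exists w. forall x. (T(v,v) & T(z,z) | ~S(w) | ~S(x))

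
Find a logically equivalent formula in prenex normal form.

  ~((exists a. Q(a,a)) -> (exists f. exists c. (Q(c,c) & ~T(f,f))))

exists a. forall f. forall c. (Q(a,a) & (~Q(c,c) | T(f,f)))

First replace A → B with ¬A ∨ B.
  ~(~(exists a. Q(a,a)) | (exists f. exists c. (Q(c,c) & ~T(f,f))))
Move each ¬ inward, flipping quantifiers it crosses:
  (exists a. Q(a,a)) & (forall f. forall c. (~Q(c,c) | T(f,f)))
All bound variables are already distinct, so no renaming is needed.
Pull the quantifiers to the front (each side's bound variable is not free in the other side):
  exists a. forall f. forall c. (Q(a,a) & (~Q(c,c) | T(f,f)))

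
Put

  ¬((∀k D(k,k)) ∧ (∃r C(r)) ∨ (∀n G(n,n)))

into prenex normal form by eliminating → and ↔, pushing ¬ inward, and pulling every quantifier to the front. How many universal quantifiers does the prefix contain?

Move each ¬ inward, flipping quantifiers it crosses:
  ((∃k ¬D(k,k)) ∨ (∀r ¬C(r))) ∧ (∃n ¬G(n,n))
All bound variables are already distinct, so no renaming is needed.
Extract every quantifier outward, since the variables are now distinct and don't occur free across branches:
  ∃k ∀r ∃n ((¬D(k,k) ∨ ¬C(r)) ∧ ¬G(n,n))
The prefix is ∃k ∀r ∃n: 1 universal, 2 existential.

1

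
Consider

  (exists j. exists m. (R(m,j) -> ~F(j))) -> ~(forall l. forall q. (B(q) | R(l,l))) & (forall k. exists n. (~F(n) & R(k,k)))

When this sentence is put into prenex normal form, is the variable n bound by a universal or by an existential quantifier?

existential

Rewrite implications/biconditionals: A → B as ¬A ∨ B.
  ~(exists j. exists m. (~R(m,j) | ~F(j))) | ~(forall l. forall q. (B(q) | R(l,l))) & (forall k. exists n. (~F(n) & R(k,k)))
Push ¬ through the quantifiers and connectives to reach negation normal form:
  (forall j. forall m. (R(m,j) & F(j))) | (exists l. exists q. (~B(q) & ~R(l,l))) & (forall k. exists n. (~F(n) & R(k,k)))
Extract every quantifier outward, since the variables are now distinct and don't occur free across branches:
  forall j. forall m. exists l. exists q. forall k. exists n. (R(m,j) & F(j) | ~B(q) & ~R(l,l) & ~F(n) & R(k,k))
The quantifier exists n sits under an even number of negations (counting the antecedent side of each →), so it remains existential.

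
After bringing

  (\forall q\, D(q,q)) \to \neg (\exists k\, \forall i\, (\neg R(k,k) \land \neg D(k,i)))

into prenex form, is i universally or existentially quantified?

existential

Rewrite implications/biconditionals: A → B as ¬A ∨ B.
  \neg (\forall q\, D(q,q)) \lor \neg (\exists k\, \forall i\, (\neg R(k,k) \land \neg D(k,i)))
Drive negations inward (¬∀x A ≡ ∃x ¬A, ¬∃x A ≡ ∀x ¬A, De Morgan for ∧/∨):
  (\exists q\, \neg D(q,q)) \lor (\forall k\, \exists i\, (R(k,k) \lor D(k,i)))
All bound variables are already distinct, so no renaming is needed.
Finally move all quantifiers to the prefix:
  \exists q\, \forall k\, \exists i\, (\neg D(q,q) \lor R(k,k) \lor D(k,i))
The quantifier \forall i sits under an odd number of negations (counting the antecedent side of each →), so it flips to \exists i.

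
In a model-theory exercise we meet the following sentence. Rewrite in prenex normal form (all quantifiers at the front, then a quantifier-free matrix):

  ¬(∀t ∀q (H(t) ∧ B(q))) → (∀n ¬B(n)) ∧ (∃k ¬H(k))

Rewrite implications/biconditionals: A → B as ¬A ∨ B.
  ¬¬(∀t ∀q (H(t) ∧ B(q))) ∨ (∀n ¬B(n)) ∧ (∃k ¬H(k))
Push ¬ through the quantifiers and connectives to reach negation normal form:
  (∀t ∀q (H(t) ∧ B(q))) ∨ (∀n ¬B(n)) ∧ (∃k ¬H(k))
All bound variables are already distinct, so no renaming is needed.
Finally move all quantifiers to the prefix:
  ∀t ∀q ∀n ∃k (H(t) ∧ B(q) ∨ ¬B(n) ∧ ¬H(k))

∀t ∀q ∀n ∃k (H(t) ∧ B(q) ∨ ¬B(n) ∧ ¬H(k))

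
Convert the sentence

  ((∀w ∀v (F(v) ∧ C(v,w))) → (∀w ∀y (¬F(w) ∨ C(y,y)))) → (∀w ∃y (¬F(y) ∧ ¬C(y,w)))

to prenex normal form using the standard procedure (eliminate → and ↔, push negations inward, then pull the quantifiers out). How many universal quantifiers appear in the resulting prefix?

Eliminate → and ↔ using ¬ and ∨.
  ¬(¬(∀w ∀v (F(v) ∧ C(v,w))) ∨ (∀w ∀y (¬F(w) ∨ C(y,y)))) ∨ (∀w ∃y (¬F(y) ∧ ¬C(y,w)))
Push ¬ through the quantifiers and connectives to reach negation normal form:
  (∀w ∀v (F(v) ∧ C(v,w))) ∧ (∃w ∃y (F(w) ∧ ¬C(y,y))) ∨ (∀w ∃y (¬F(y) ∧ ¬C(y,w)))
Rename bound variables to avoid capture: w↦w1, w↦z1, y↦x.
  (∀w ∀v (F(v) ∧ C(v,w))) ∧ (∃w1 ∃y (F(w1) ∧ ¬C(y,y))) ∨ (∀z1 ∃x (¬F(x) ∧ ¬C(x,z1)))
Pull the quantifiers to the front (each side's bound variable is not free in the other side):
  ∀w ∀v ∃w1 ∃y ∀z1 ∃x (F(v) ∧ C(v,w) ∧ F(w1) ∧ ¬C(y,y) ∨ ¬F(x) ∧ ¬C(x,z1))
The prefix is ∀w ∀v ∃w1 ∃y ∀z1 ∃x: 3 universal, 3 existential.

3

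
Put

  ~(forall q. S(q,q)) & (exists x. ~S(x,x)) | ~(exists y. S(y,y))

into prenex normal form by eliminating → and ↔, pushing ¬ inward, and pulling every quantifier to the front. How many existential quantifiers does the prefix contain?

Push ¬ through the quantifiers and connectives to reach negation normal form:
  (exists q. ~S(q,q)) & (exists x. ~S(x,x)) | (forall y. ~S(y,y))
All bound variables are already distinct, so no renaming is needed.
Finally move all quantifiers to the prefix:
  exists q. exists x. forall y. (~S(q,q) & ~S(x,x) | ~S(y,y))
The prefix is exists q exists x forall y: 1 universal, 2 existential.

2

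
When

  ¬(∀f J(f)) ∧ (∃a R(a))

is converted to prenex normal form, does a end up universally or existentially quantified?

existential

Drive negations inward (¬∀x A ≡ ∃x ¬A, ¬∃x A ≡ ∀x ¬A, De Morgan for ∧/∨):
  (∃f ¬J(f)) ∧ (∃a R(a))
All bound variables are already distinct, so no renaming is needed.
Finally move all quantifiers to the prefix:
  ∃f ∃a (¬J(f) ∧ R(a))
The quantifier ∃a sits under an even number of negations, so it remains existential.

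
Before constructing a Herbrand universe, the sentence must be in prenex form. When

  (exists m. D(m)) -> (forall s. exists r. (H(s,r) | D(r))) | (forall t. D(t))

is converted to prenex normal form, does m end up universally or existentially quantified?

universal

Eliminate → and ↔ using ¬ and ∨.
  ~(exists m. D(m)) | (forall s. exists r. (H(s,r) | D(r))) | (forall t. D(t))
Push ¬ through the quantifiers and connectives to reach negation normal form:
  (forall m. ~D(m)) | (forall s. exists r. (H(s,r) | D(r))) | (forall t. D(t))
Pull the quantifiers to the front (each side's bound variable is not free in the other side):
  forall m. forall s. exists r. forall t. (~D(m) | H(s,r) | D(r) | D(t))
The quantifier exists m sits under an odd number of negations (counting the antecedent side of each →), so it flips to forall m.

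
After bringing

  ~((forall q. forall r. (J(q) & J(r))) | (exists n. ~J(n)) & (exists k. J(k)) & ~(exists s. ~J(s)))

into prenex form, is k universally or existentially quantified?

universal

Drive negations inward (¬∀x A ≡ ∃x ¬A, ¬∃x A ≡ ∀x ¬A, De Morgan for ∧/∨):
  (exists q. exists r. (~J(q) | ~J(r))) & ((forall n. J(n)) | (forall k. ~J(k)) | (exists s. ~J(s)))
All bound variables are already distinct, so no renaming is needed.
Extract every quantifier outward, since the variables are now distinct and don't occur free across branches:
  exists q. exists r. forall n. forall k. exists s. ((~J(q) | ~J(r)) & (J(n) | ~J(k) | ~J(s)))
The quantifier exists k sits under an odd number of negations, so it flips to forall k.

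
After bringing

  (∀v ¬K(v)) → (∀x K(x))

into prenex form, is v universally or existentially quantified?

existential

Rewrite implications/biconditionals: A → B as ¬A ∨ B.
  ¬(∀v ¬K(v)) ∨ (∀x K(x))
Move each ¬ inward, flipping quantifiers it crosses:
  (∃v K(v)) ∨ (∀x K(x))
All bound variables are already distinct, so no renaming is needed.
Extract every quantifier outward, since the variables are now distinct and don't occur free across branches:
  ∃v ∀x (K(v) ∨ K(x))
The quantifier ∀v sits under an odd number of negations (counting the antecedent side of each →), so it flips to ∃v.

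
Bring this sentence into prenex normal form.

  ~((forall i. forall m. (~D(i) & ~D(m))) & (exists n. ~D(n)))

exists i. exists m. forall n. (D(i) | D(m) | D(n))

Push ¬ through the quantifiers and connectives to reach negation normal form:
  (exists i. exists m. (D(i) | D(m))) | (forall n. D(n))
Pull the quantifiers to the front (each side's bound variable is not free in the other side):
  exists i. exists m. forall n. (D(i) | D(m) | D(n))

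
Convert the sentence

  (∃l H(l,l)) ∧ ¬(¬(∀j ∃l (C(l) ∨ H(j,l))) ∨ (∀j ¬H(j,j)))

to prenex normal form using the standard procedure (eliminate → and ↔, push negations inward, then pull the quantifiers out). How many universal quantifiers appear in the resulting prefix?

1

Move each ¬ inward, flipping quantifiers it crosses:
  (∃l H(l,l)) ∧ (∀j ∃l (C(l) ∨ H(j,l))) ∧ (∃j H(j,j))
Give each quantifier a distinct variable: l↦x, j↦z1.
  (∃l H(l,l)) ∧ (∀j ∃x (C(x) ∨ H(j,x))) ∧ (∃z1 H(z1,z1))
Pull the quantifiers to the front (each side's bound variable is not free in the other side):
  ∃l ∀j ∃x ∃z1 (H(l,l) ∧ (C(x) ∨ H(j,x)) ∧ H(z1,z1))
The prefix is ∃l ∀j ∃x ∃z1: 1 universal, 3 existential.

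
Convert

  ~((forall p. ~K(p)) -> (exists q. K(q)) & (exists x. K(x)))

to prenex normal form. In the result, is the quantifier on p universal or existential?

Rewrite implications/biconditionals: A → B as ¬A ∨ B.
  ~(~(forall p. ~K(p)) | (exists q. K(q)) & (exists x. K(x)))
Move each ¬ inward, flipping quantifiers it crosses:
  (forall p. ~K(p)) & ((forall q. ~K(q)) | (forall x. ~K(x)))
All bound variables are already distinct, so no renaming is needed.
Pull the quantifiers to the front (each side's bound variable is not free in the other side):
  forall p. forall q. forall x. (~K(p) & (~K(q) | ~K(x)))
The quantifier forall p sits under an even number of negations (counting the antecedent side of each →), so it remains universal.

universal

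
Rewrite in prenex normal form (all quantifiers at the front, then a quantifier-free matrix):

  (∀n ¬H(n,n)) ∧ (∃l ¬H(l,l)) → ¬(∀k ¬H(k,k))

∃n ∀l ∃k (H(n,n) ∨ H(l,l) ∨ H(k,k))

Rewrite implications/biconditionals: A → B as ¬A ∨ B.
  ¬((∀n ¬H(n,n)) ∧ (∃l ¬H(l,l))) ∨ ¬(∀k ¬H(k,k))
Drive negations inward (¬∀x A ≡ ∃x ¬A, ¬∃x A ≡ ∀x ¬A, De Morgan for ∧/∨):
  (∃n H(n,n)) ∨ (∀l H(l,l)) ∨ (∃k H(k,k))
Finally move all quantifiers to the prefix:
  ∃n ∀l ∃k (H(n,n) ∨ H(l,l) ∨ H(k,k))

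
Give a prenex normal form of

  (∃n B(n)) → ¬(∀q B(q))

First replace A → B with ¬A ∨ B.
  ¬(∃n B(n)) ∨ ¬(∀q B(q))
Drive negations inward (¬∀x A ≡ ∃x ¬A, ¬∃x A ≡ ∀x ¬A, De Morgan for ∧/∨):
  (∀n ¬B(n)) ∨ (∃q ¬B(q))
All bound variables are already distinct, so no renaming is needed.
Finally move all quantifiers to the prefix:
  ∀n ∃q (¬B(n) ∨ ¬B(q))

∀n ∃q (¬B(n) ∨ ¬B(q))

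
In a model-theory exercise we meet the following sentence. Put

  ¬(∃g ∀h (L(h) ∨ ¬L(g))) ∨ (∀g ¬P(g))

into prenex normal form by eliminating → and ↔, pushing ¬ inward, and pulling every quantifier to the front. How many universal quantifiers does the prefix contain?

Push ¬ through the quantifiers and connectives to reach negation normal form:
  (∀g ∃h (¬L(h) ∧ L(g))) ∨ (∀g ¬P(g))
Give each quantifier a distinct variable: g↦u1.
  (∀g ∃h (¬L(h) ∧ L(g))) ∨ (∀u1 ¬P(u1))
Finally move all quantifiers to the prefix:
  ∀g ∃h ∀u1 (¬L(h) ∧ L(g) ∨ ¬P(u1))
The prefix is ∀g ∃h ∀u1: 2 universal, 1 existential.

2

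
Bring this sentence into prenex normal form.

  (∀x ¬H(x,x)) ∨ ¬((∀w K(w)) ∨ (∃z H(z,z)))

∀x ∃w ∀z (¬H(x,x) ∨ ¬K(w) ∧ ¬H(z,z))

Move each ¬ inward, flipping quantifiers it crosses:
  (∀x ¬H(x,x)) ∨ (∃w ¬K(w)) ∧ (∀z ¬H(z,z))
All bound variables are already distinct, so no renaming is needed.
Extract every quantifier outward, since the variables are now distinct and don't occur free across branches:
  ∀x ∃w ∀z (¬H(x,x) ∨ ¬K(w) ∧ ¬H(z,z))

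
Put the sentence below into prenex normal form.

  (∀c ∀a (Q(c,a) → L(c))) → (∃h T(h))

Rewrite implications/biconditionals: A → B as ¬A ∨ B.
  ¬(∀c ∀a (¬Q(c,a) ∨ L(c))) ∨ (∃h T(h))
Push ¬ through the quantifiers and connectives to reach negation normal form:
  (∃c ∃a (Q(c,a) ∧ ¬L(c))) ∨ (∃h T(h))
All bound variables are already distinct, so no renaming is needed.
Pull the quantifiers to the front (each side's bound variable is not free in the other side):
  ∃c ∃a ∃h (Q(c,a) ∧ ¬L(c) ∨ T(h))

∃c ∃a ∃h (Q(c,a) ∧ ¬L(c) ∨ T(h))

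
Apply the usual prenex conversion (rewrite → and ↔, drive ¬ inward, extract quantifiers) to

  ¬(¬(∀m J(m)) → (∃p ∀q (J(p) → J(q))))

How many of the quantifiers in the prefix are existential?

2

First replace A → B with ¬A ∨ B.
  ¬(¬¬(∀m J(m)) ∨ (∃p ∀q (¬J(p) ∨ J(q))))
Drive negations inward (¬∀x A ≡ ∃x ¬A, ¬∃x A ≡ ∀x ¬A, De Morgan for ∧/∨):
  (∃m ¬J(m)) ∧ (∀p ∃q (J(p) ∧ ¬J(q)))
All bound variables are already distinct, so no renaming is needed.
Finally move all quantifiers to the prefix:
  ∃m ∀p ∃q (¬J(m) ∧ J(p) ∧ ¬J(q))
The prefix is ∃m ∀p ∃q: 1 universal, 2 existential.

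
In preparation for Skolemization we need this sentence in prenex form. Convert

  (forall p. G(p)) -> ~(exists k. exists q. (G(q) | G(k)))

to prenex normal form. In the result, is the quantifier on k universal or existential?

Eliminate → and ↔ using ¬ and ∨.
  ~(forall p. G(p)) | ~(exists k. exists q. (G(q) | G(k)))
Move each ¬ inward, flipping quantifiers it crosses:
  (exists p. ~G(p)) | (forall k. forall q. (~G(q) & ~G(k)))
All bound variables are already distinct, so no renaming is needed.
Pull the quantifiers to the front (each side's bound variable is not free in the other side):
  exists p. forall k. forall q. (~G(p) | ~G(q) & ~G(k))
The quantifier exists k sits under an odd number of negations (counting the antecedent side of each →), so it flips to forall k.

universal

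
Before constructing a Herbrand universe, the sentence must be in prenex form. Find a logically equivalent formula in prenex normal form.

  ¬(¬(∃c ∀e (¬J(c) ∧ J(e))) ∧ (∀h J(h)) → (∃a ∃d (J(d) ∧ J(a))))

∀c ∃e ∀h ∀a ∀d ((J(c) ∨ ¬J(e)) ∧ J(h) ∧ (¬J(d) ∨ ¬J(a)))

Eliminate → and ↔ using ¬ and ∨.
  ¬(¬(¬(∃c ∀e (¬J(c) ∧ J(e))) ∧ (∀h J(h))) ∨ (∃a ∃d (J(d) ∧ J(a))))
Push ¬ through the quantifiers and connectives to reach negation normal form:
  (∀c ∃e (J(c) ∨ ¬J(e))) ∧ (∀h J(h)) ∧ (∀a ∀d (¬J(d) ∨ ¬J(a)))
All bound variables are already distinct, so no renaming is needed.
Pull the quantifiers to the front (each side's bound variable is not free in the other side):
  ∀c ∃e ∀h ∀a ∀d ((J(c) ∨ ¬J(e)) ∧ J(h) ∧ (¬J(d) ∨ ¬J(a)))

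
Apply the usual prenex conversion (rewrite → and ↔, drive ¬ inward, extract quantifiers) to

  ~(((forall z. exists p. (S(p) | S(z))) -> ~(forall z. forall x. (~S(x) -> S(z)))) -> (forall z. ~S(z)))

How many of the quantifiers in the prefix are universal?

Rewrite implications/biconditionals: A → B as ¬A ∨ B.
  ~(~(~(forall z. exists p. (S(p) | S(z))) | ~(forall z. forall x. (~~S(x) | S(z)))) | (forall z. ~S(z)))
Move each ¬ inward, flipping quantifiers it crosses:
  ((exists z. forall p. (~S(p) & ~S(z))) | (exists z. exists x. (~S(x) & ~S(z)))) & (exists z. S(z))
Give each quantifier a distinct variable: z↦c, z↦q.
  ((exists z. forall p. (~S(p) & ~S(z))) | (exists c. exists x. (~S(x) & ~S(c)))) & (exists q. S(q))
Finally move all quantifiers to the prefix:
  exists z. forall p. exists c. exists x. exists q. ((~S(p) & ~S(z) | ~S(x) & ~S(c)) & S(q))
The prefix is exists z forall p exists c exists x exists q: 1 universal, 4 existential.

1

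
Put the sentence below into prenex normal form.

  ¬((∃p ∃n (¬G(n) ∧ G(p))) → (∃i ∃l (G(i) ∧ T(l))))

∃p ∃n ∀i ∀l (¬G(n) ∧ G(p) ∧ (¬G(i) ∨ ¬T(l)))

Rewrite implications/biconditionals: A → B as ¬A ∨ B.
  ¬(¬(∃p ∃n (¬G(n) ∧ G(p))) ∨ (∃i ∃l (G(i) ∧ T(l))))
Move each ¬ inward, flipping quantifiers it crosses:
  (∃p ∃n (¬G(n) ∧ G(p))) ∧ (∀i ∀l (¬G(i) ∨ ¬T(l)))
All bound variables are already distinct, so no renaming is needed.
Finally move all quantifiers to the prefix:
  ∃p ∃n ∀i ∀l (¬G(n) ∧ G(p) ∧ (¬G(i) ∨ ¬T(l)))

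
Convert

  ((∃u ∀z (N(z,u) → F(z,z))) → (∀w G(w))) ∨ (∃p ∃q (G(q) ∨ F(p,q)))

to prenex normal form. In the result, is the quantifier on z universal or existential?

First replace A → B with ¬A ∨ B.
  ¬(∃u ∀z (¬N(z,u) ∨ F(z,z))) ∨ (∀w G(w)) ∨ (∃p ∃q (G(q) ∨ F(p,q)))
Push ¬ through the quantifiers and connectives to reach negation normal form:
  (∀u ∃z (N(z,u) ∧ ¬F(z,z))) ∨ (∀w G(w)) ∨ (∃p ∃q (G(q) ∨ F(p,q)))
Extract every quantifier outward, since the variables are now distinct and don't occur free across branches:
  ∀u ∃z ∀w ∃p ∃q (N(z,u) ∧ ¬F(z,z) ∨ G(w) ∨ G(q) ∨ F(p,q))
The quantifier ∀z sits under an odd number of negations (counting the antecedent side of each →), so it flips to ∃z.

existential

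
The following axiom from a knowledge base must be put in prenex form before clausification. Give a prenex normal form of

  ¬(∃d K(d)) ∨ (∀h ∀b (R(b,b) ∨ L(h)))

Move each ¬ inward, flipping quantifiers it crosses:
  (∀d ¬K(d)) ∨ (∀h ∀b (R(b,b) ∨ L(h)))
All bound variables are already distinct, so no renaming is needed.
Extract every quantifier outward, since the variables are now distinct and don't occur free across branches:
  ∀d ∀h ∀b (¬K(d) ∨ R(b,b) ∨ L(h))

∀d ∀h ∀b (¬K(d) ∨ R(b,b) ∨ L(h))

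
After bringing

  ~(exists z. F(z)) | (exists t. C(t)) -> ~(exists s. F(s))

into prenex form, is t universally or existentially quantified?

Eliminate → and ↔ using ¬ and ∨.
  ~(~(exists z. F(z)) | (exists t. C(t))) | ~(exists s. F(s))
Move each ¬ inward, flipping quantifiers it crosses:
  (exists z. F(z)) & (forall t. ~C(t)) | (forall s. ~F(s))
Extract every quantifier outward, since the variables are now distinct and don't occur free across branches:
  exists z. forall t. forall s. (F(z) & ~C(t) | ~F(s))
The quantifier exists t sits under an odd number of negations (counting the antecedent side of each →), so it flips to forall t.

universal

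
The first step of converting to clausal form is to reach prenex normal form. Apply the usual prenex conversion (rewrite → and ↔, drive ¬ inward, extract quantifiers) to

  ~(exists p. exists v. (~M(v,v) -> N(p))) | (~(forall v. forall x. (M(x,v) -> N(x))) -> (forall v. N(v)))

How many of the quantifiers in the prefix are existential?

Rewrite implications/biconditionals: A → B as ¬A ∨ B.
  ~(exists p. exists v. (~~M(v,v) | N(p))) | ~~(forall v. forall x. (~M(x,v) | N(x))) | (forall v. N(v))
Push ¬ through the quantifiers and connectives to reach negation normal form:
  (forall p. forall v. (~M(v,v) & ~N(p))) | (forall v. forall x. (~M(x,v) | N(x))) | (forall v. N(v))
Rename bound variables to avoid capture: v↦y1, v↦x1.
  (forall p. forall v. (~M(v,v) & ~N(p))) | (forall y1. forall x. (~M(x,y1) | N(x))) | (forall x1. N(x1))
Finally move all quantifiers to the prefix:
  forall p. forall v. forall y1. forall x. forall x1. (~M(v,v) & ~N(p) | ~M(x,y1) | N(x) | N(x1))
The prefix is forall p forall v forall y1 forall x forall x1: 5 universal, 0 existential.

0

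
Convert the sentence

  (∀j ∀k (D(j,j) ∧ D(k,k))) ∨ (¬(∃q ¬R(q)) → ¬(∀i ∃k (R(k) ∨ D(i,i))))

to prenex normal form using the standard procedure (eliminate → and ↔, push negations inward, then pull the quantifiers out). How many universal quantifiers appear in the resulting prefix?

Eliminate → and ↔ using ¬ and ∨.
  (∀j ∀k (D(j,j) ∧ D(k,k))) ∨ ¬¬(∃q ¬R(q)) ∨ ¬(∀i ∃k (R(k) ∨ D(i,i)))
Drive negations inward (¬∀x A ≡ ∃x ¬A, ¬∃x A ≡ ∀x ¬A, De Morgan for ∧/∨):
  (∀j ∀k (D(j,j) ∧ D(k,k))) ∨ (∃q ¬R(q)) ∨ (∃i ∀k (¬R(k) ∧ ¬D(i,i)))
Rename bound variables to avoid capture: k↦v1.
  (∀j ∀k (D(j,j) ∧ D(k,k))) ∨ (∃q ¬R(q)) ∨ (∃i ∀v1 (¬R(v1) ∧ ¬D(i,i)))
Finally move all quantifiers to the prefix:
  ∀j ∀k ∃q ∃i ∀v1 (D(j,j) ∧ D(k,k) ∨ ¬R(q) ∨ ¬R(v1) ∧ ¬D(i,i))
The prefix is ∀j ∀k ∃q ∃i ∀v1: 3 universal, 2 existential.

3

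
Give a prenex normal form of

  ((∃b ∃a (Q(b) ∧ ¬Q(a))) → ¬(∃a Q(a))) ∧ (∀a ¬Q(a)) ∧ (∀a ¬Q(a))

∀b ∀a ∀z ∀y1 ∀c ((¬Q(b) ∨ Q(a) ∨ ¬Q(z)) ∧ ¬Q(y1) ∧ ¬Q(c))

Rewrite implications/biconditionals: A → B as ¬A ∨ B.
  (¬(∃b ∃a (Q(b) ∧ ¬Q(a))) ∨ ¬(∃a Q(a))) ∧ (∀a ¬Q(a)) ∧ (∀a ¬Q(a))
Move each ¬ inward, flipping quantifiers it crosses:
  ((∀b ∀a (¬Q(b) ∨ Q(a))) ∨ (∀a ¬Q(a))) ∧ (∀a ¬Q(a)) ∧ (∀a ¬Q(a))
Give each quantifier a distinct variable: a↦z, a↦y1, a↦c.
  ((∀b ∀a (¬Q(b) ∨ Q(a))) ∨ (∀z ¬Q(z))) ∧ (∀y1 ¬Q(y1)) ∧ (∀c ¬Q(c))
Pull the quantifiers to the front (each side's bound variable is not free in the other side):
  ∀b ∀a ∀z ∀y1 ∀c ((¬Q(b) ∨ Q(a) ∨ ¬Q(z)) ∧ ¬Q(y1) ∧ ¬Q(c))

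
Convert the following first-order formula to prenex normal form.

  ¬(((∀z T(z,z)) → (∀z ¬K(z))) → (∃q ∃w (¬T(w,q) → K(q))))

∃z ∀u1 ∀q ∀w ((¬T(z,z) ∨ ¬K(u1)) ∧ ¬T(w,q) ∧ ¬K(q))

Eliminate → and ↔ using ¬ and ∨.
  ¬(¬(¬(∀z T(z,z)) ∨ (∀z ¬K(z))) ∨ (∃q ∃w (¬¬T(w,q) ∨ K(q))))
Push ¬ through the quantifiers and connectives to reach negation normal form:
  ((∃z ¬T(z,z)) ∨ (∀z ¬K(z))) ∧ (∀q ∀w (¬T(w,q) ∧ ¬K(q)))
Standardize variables apart so no two quantifiers bind the same name: z↦u1.
  ((∃z ¬T(z,z)) ∨ (∀u1 ¬K(u1))) ∧ (∀q ∀w (¬T(w,q) ∧ ¬K(q)))
Pull the quantifiers to the front (each side's bound variable is not free in the other side):
  ∃z ∀u1 ∀q ∀w ((¬T(z,z) ∨ ¬K(u1)) ∧ ¬T(w,q) ∧ ¬K(q))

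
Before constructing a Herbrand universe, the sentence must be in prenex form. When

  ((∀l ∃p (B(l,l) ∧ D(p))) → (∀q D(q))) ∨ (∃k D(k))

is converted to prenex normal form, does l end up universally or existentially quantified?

existential

Rewrite implications/biconditionals: A → B as ¬A ∨ B.
  ¬(∀l ∃p (B(l,l) ∧ D(p))) ∨ (∀q D(q)) ∨ (∃k D(k))
Push ¬ through the quantifiers and connectives to reach negation normal form:
  (∃l ∀p (¬B(l,l) ∨ ¬D(p))) ∨ (∀q D(q)) ∨ (∃k D(k))
Finally move all quantifiers to the prefix:
  ∃l ∀p ∀q ∃k (¬B(l,l) ∨ ¬D(p) ∨ D(q) ∨ D(k))
The quantifier ∀l sits under an odd number of negations (counting the antecedent side of each →), so it flips to ∃l.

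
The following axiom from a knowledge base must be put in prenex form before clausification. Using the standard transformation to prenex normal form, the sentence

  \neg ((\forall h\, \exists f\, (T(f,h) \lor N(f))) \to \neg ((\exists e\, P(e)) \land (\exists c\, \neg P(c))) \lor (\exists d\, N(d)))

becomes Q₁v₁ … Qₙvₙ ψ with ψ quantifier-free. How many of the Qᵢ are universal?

Rewrite implications/biconditionals: A → B as ¬A ∨ B.
  \neg (\neg (\forall h\, \exists f\, (T(f,h) \lor N(f))) \lor \neg ((\exists e\, P(e)) \land (\exists c\, \neg P(c))) \lor (\exists d\, N(d)))
Drive negations inward (¬∀x A ≡ ∃x ¬A, ¬∃x A ≡ ∀x ¬A, De Morgan for ∧/∨):
  (\forall h\, \exists f\, (T(f,h) \lor N(f))) \land (\exists e\, P(e)) \land (\exists c\, \neg P(c)) \land (\forall d\, \neg N(d))
Pull the quantifiers to the front (each side's bound variable is not free in the other side):
  \forall h\, \exists f\, \exists e\, \exists c\, \forall d\, ((T(f,h) \lor N(f)) \land P(e) \land \neg P(c) \land \neg N(d))
The prefix is \forall h \exists f \exists e \exists c \forall d: 2 universal, 3 existential.

2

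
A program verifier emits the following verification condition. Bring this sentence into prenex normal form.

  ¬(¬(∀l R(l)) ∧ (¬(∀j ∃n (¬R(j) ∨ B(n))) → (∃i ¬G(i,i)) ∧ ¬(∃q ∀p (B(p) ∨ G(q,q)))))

∀l ∃j ∀n ∀i ∃q ∀p (R(l) ∨ R(j) ∧ ¬B(n) ∧ (G(i,i) ∨ B(p) ∨ G(q,q)))

Eliminate → and ↔ using ¬ and ∨.
  ¬(¬(∀l R(l)) ∧ (¬¬(∀j ∃n (¬R(j) ∨ B(n))) ∨ (∃i ¬G(i,i)) ∧ ¬(∃q ∀p (B(p) ∨ G(q,q)))))
Push ¬ through the quantifiers and connectives to reach negation normal form:
  (∀l R(l)) ∨ (∃j ∀n (R(j) ∧ ¬B(n))) ∧ ((∀i G(i,i)) ∨ (∃q ∀p (B(p) ∨ G(q,q))))
All bound variables are already distinct, so no renaming is needed.
Finally move all quantifiers to the prefix:
  ∀l ∃j ∀n ∀i ∃q ∀p (R(l) ∨ R(j) ∧ ¬B(n) ∧ (G(i,i) ∨ B(p) ∨ G(q,q)))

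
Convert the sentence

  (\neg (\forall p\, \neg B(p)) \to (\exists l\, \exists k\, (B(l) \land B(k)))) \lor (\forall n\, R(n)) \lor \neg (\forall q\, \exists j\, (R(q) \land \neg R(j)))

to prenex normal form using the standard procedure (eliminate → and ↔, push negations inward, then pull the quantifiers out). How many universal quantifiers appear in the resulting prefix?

Rewrite implications/biconditionals: A → B as ¬A ∨ B.
  \neg \neg (\forall p\, \neg B(p)) \lor (\exists l\, \exists k\, (B(l) \land B(k))) \lor (\forall n\, R(n)) \lor \neg (\forall q\, \exists j\, (R(q) \land \neg R(j)))
Push ¬ through the quantifiers and connectives to reach negation normal form:
  (\forall p\, \neg B(p)) \lor (\exists l\, \exists k\, (B(l) \land B(k))) \lor (\forall n\, R(n)) \lor (\exists q\, \forall j\, (\neg R(q) \lor R(j)))
All bound variables are already distinct, so no renaming is needed.
Extract every quantifier outward, since the variables are now distinct and don't occur free across branches:
  \forall p\, \exists l\, \exists k\, \forall n\, \exists q\, \forall j\, (\neg B(p) \lor B(l) \land B(k) \lor R(n) \lor \neg R(q) \lor R(j))
The prefix is \forall p \exists l \exists k \forall n \exists q \forall j: 3 universal, 3 existential.

3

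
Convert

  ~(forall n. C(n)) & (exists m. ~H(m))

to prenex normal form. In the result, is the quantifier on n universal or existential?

Move each ¬ inward, flipping quantifiers it crosses:
  (exists n. ~C(n)) & (exists m. ~H(m))
All bound variables are already distinct, so no renaming is needed.
Pull the quantifiers to the front (each side's bound variable is not free in the other side):
  exists n. exists m. (~C(n) & ~H(m))
The quantifier forall n sits under an odd number of negations, so it flips to exists n.

existential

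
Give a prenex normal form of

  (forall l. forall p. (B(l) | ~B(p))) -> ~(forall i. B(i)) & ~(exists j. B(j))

exists l. exists p. exists i. forall j. (~B(l) & B(p) | ~B(i) & ~B(j))

Rewrite implications/biconditionals: A → B as ¬A ∨ B.
  ~(forall l. forall p. (B(l) | ~B(p))) | ~(forall i. B(i)) & ~(exists j. B(j))
Drive negations inward (¬∀x A ≡ ∃x ¬A, ¬∃x A ≡ ∀x ¬A, De Morgan for ∧/∨):
  (exists l. exists p. (~B(l) & B(p))) | (exists i. ~B(i)) & (forall j. ~B(j))
All bound variables are already distinct, so no renaming is needed.
Finally move all quantifiers to the prefix:
  exists l. exists p. exists i. forall j. (~B(l) & B(p) | ~B(i) & ~B(j))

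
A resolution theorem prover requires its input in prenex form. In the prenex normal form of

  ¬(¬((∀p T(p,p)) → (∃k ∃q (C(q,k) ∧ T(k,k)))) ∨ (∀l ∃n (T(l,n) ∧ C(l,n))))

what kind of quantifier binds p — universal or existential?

existential

Eliminate → and ↔ using ¬ and ∨.
  ¬(¬(¬(∀p T(p,p)) ∨ (∃k ∃q (C(q,k) ∧ T(k,k)))) ∨ (∀l ∃n (T(l,n) ∧ C(l,n))))
Drive negations inward (¬∀x A ≡ ∃x ¬A, ¬∃x A ≡ ∀x ¬A, De Morgan for ∧/∨):
  ((∃p ¬T(p,p)) ∨ (∃k ∃q (C(q,k) ∧ T(k,k)))) ∧ (∃l ∀n (¬T(l,n) ∨ ¬C(l,n)))
Extract every quantifier outward, since the variables are now distinct and don't occur free across branches:
  ∃p ∃k ∃q ∃l ∀n ((¬T(p,p) ∨ C(q,k) ∧ T(k,k)) ∧ (¬T(l,n) ∨ ¬C(l,n)))
The quantifier ∀p sits under an odd number of negations (counting the antecedent side of each →), so it flips to ∃p.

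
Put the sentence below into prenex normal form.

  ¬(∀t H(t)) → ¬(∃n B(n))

Rewrite implications/biconditionals: A → B as ¬A ∨ B.
  ¬¬(∀t H(t)) ∨ ¬(∃n B(n))
Drive negations inward (¬∀x A ≡ ∃x ¬A, ¬∃x A ≡ ∀x ¬A, De Morgan for ∧/∨):
  (∀t H(t)) ∨ (∀n ¬B(n))
All bound variables are already distinct, so no renaming is needed.
Finally move all quantifiers to the prefix:
  ∀t ∀n (H(t) ∨ ¬B(n))

∀t ∀n (H(t) ∨ ¬B(n))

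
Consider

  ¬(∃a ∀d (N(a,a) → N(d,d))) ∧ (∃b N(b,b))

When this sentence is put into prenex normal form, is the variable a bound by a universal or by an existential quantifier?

Rewrite implications/biconditionals: A → B as ¬A ∨ B.
  ¬(∃a ∀d (¬N(a,a) ∨ N(d,d))) ∧ (∃b N(b,b))
Drive negations inward (¬∀x A ≡ ∃x ¬A, ¬∃x A ≡ ∀x ¬A, De Morgan for ∧/∨):
  (∀a ∃d (N(a,a) ∧ ¬N(d,d))) ∧ (∃b N(b,b))
Pull the quantifiers to the front (each side's bound variable is not free in the other side):
  ∀a ∃d ∃b (N(a,a) ∧ ¬N(d,d) ∧ N(b,b))
The quantifier ∃a sits under an odd number of negations (counting the antecedent side of each →), so it flips to ∀a.

universal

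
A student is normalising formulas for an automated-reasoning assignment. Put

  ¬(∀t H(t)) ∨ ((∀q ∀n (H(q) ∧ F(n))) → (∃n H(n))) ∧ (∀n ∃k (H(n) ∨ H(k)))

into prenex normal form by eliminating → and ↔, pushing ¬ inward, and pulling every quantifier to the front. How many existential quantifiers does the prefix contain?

Rewrite implications/biconditionals: A → B as ¬A ∨ B.
  ¬(∀t H(t)) ∨ (¬(∀q ∀n (H(q) ∧ F(n))) ∨ (∃n H(n))) ∧ (∀n ∃k (H(n) ∨ H(k)))
Push ¬ through the quantifiers and connectives to reach negation normal form:
  (∃t ¬H(t)) ∨ ((∃q ∃n (¬H(q) ∨ ¬F(n))) ∨ (∃n H(n))) ∧ (∀n ∃k (H(n) ∨ H(k)))
Standardize variables apart so no two quantifiers bind the same name: n↦z1, n↦c.
  (∃t ¬H(t)) ∨ ((∃q ∃n (¬H(q) ∨ ¬F(n))) ∨ (∃z1 H(z1))) ∧ (∀c ∃k (H(c) ∨ H(k)))
Extract every quantifier outward, since the variables are now distinct and don't occur free across branches:
  ∃t ∃q ∃n ∃z1 ∀c ∃k (¬H(t) ∨ (¬H(q) ∨ ¬F(n) ∨ H(z1)) ∧ (H(c) ∨ H(k)))
The prefix is ∃t ∃q ∃n ∃z1 ∀c ∃k: 1 universal, 5 existential.

5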